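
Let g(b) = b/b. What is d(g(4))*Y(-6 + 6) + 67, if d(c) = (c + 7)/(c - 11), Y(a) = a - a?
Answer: 67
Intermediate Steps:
g(b) = 1
Y(a) = 0
d(c) = (7 + c)/(-11 + c)
d(g(4))*Y(-6 + 6) + 67 = ((7 + 1)/(-11 + 1))*0 + 67 = (8/(-10))*0 + 67 = -⅒*8*0 + 67 = -⅘*0 + 67 = 0 + 67 = 67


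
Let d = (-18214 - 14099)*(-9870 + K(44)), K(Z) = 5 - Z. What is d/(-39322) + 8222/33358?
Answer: -5340279301301/655851638 ≈ -8142.5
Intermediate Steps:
d = 320189517 (d = (-18214 - 14099)*(-9870 + (5 - 1*44)) = -32313*(-9870 + (5 - 44)) = -32313*(-9870 - 39) = -32313*(-9909) = 320189517)
d/(-39322) + 8222/33358 = 320189517/(-39322) + 8222/33358 = 320189517*(-1/39322) + 8222*(1/33358) = -320189517/39322 + 4111/16679 = -5340279301301/655851638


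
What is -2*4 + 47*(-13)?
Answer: -619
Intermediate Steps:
-2*4 + 47*(-13) = -8 - 611 = -619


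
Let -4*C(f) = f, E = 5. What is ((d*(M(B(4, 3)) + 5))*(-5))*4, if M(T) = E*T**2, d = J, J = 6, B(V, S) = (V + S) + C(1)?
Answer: -55875/2 ≈ -27938.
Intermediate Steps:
C(f) = -f/4
B(V, S) = -1/4 + S + V (B(V, S) = (V + S) - 1/4*1 = (S + V) - 1/4 = -1/4 + S + V)
d = 6
M(T) = 5*T**2
((d*(M(B(4, 3)) + 5))*(-5))*4 = ((6*(5*(-1/4 + 3 + 4)**2 + 5))*(-5))*4 = ((6*(5*(27/4)**2 + 5))*(-5))*4 = ((6*(5*(729/16) + 5))*(-5))*4 = ((6*(3645/16 + 5))*(-5))*4 = ((6*(3725/16))*(-5))*4 = ((11175/8)*(-5))*4 = -55875/8*4 = -55875/2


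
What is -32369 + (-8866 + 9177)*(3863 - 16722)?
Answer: -4031518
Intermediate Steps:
-32369 + (-8866 + 9177)*(3863 - 16722) = -32369 + 311*(-12859) = -32369 - 3999149 = -4031518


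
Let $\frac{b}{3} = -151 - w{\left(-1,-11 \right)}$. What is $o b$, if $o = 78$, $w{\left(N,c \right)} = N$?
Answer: $-35100$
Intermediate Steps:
$b = -450$ ($b = 3 \left(-151 - -1\right) = 3 \left(-151 + 1\right) = 3 \left(-150\right) = -450$)
$o b = 78 \left(-450\right) = -35100$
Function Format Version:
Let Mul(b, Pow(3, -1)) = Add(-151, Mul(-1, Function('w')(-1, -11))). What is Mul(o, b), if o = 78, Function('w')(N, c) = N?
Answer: -35100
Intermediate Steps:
b = -450 (b = Mul(3, Add(-151, Mul(-1, -1))) = Mul(3, Add(-151, 1)) = Mul(3, -150) = -450)
Mul(o, b) = Mul(78, -450) = -35100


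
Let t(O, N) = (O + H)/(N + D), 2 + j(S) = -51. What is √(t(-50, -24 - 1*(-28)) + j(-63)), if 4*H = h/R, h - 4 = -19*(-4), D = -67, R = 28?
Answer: 2*I*√5757/21 ≈ 7.2262*I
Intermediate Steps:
j(S) = -53 (j(S) = -2 - 51 = -53)
h = 80 (h = 4 - 19*(-4) = 4 + 76 = 80)
H = 5/7 (H = (80/28)/4 = (80*(1/28))/4 = (¼)*(20/7) = 5/7 ≈ 0.71429)
t(O, N) = (5/7 + O)/(-67 + N) (t(O, N) = (O + 5/7)/(N - 67) = (5/7 + O)/(-67 + N))
√(t(-50, -24 - 1*(-28)) + j(-63)) = √((5/7 - 50)/(-67 + (-24 - 1*(-28))) - 53) = √(-345/7/(-67 + (-24 + 28)) - 53) = √(-345/7/(-67 + 4) - 53) = √(-345/7/(-63) - 53) = √(-1/63*(-345/7) - 53) = √(115/147 - 53) = √(-7676/147) = 2*I*√5757/21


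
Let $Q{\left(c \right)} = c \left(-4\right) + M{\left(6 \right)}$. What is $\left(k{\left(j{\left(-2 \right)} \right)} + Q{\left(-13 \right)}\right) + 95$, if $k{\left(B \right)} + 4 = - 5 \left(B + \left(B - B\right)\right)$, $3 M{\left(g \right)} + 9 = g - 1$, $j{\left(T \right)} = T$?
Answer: $\frac{455}{3} \approx 151.67$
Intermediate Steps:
$M{\left(g \right)} = - \frac{10}{3} + \frac{g}{3}$ ($M{\left(g \right)} = -3 + \frac{g - 1}{3} = -3 + \frac{-1 + g}{3} = -3 + \left(- \frac{1}{3} + \frac{g}{3}\right) = - \frac{10}{3} + \frac{g}{3}$)
$k{\left(B \right)} = -4 - 5 B$ ($k{\left(B \right)} = -4 - 5 \left(B + \left(B - B\right)\right) = -4 - 5 \left(B + 0\right) = -4 - 5 B$)
$Q{\left(c \right)} = - \frac{4}{3} - 4 c$ ($Q{\left(c \right)} = c \left(-4\right) + \left(- \frac{10}{3} + \frac{1}{3} \cdot 6\right) = - 4 c + \left(- \frac{10}{3} + 2\right) = - 4 c - \frac{4}{3} = - \frac{4}{3} - 4 c$)
$\left(k{\left(j{\left(-2 \right)} \right)} + Q{\left(-13 \right)}\right) + 95 = \left(\left(-4 - -10\right) - - \frac{152}{3}\right) + 95 = \left(\left(-4 + 10\right) + \left(- \frac{4}{3} + 52\right)\right) + 95 = \left(6 + \frac{152}{3}\right) + 95 = \frac{170}{3} + 95 = \frac{455}{3}$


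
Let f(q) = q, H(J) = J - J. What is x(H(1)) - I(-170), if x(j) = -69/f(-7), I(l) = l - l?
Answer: 69/7 ≈ 9.8571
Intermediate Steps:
H(J) = 0
I(l) = 0
x(j) = 69/7 (x(j) = -69/(-7) = -69*(-1/7) = 69/7)
x(H(1)) - I(-170) = 69/7 - 1*0 = 69/7 + 0 = 69/7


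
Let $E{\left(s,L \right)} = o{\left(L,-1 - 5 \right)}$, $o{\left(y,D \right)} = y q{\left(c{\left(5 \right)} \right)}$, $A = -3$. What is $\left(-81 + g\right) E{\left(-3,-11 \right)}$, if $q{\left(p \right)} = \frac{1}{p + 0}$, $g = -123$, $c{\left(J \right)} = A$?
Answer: $-748$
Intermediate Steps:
$c{\left(J \right)} = -3$
$q{\left(p \right)} = \frac{1}{p}$
$o{\left(y,D \right)} = - \frac{y}{3}$ ($o{\left(y,D \right)} = \frac{y}{-3} = y \left(- \frac{1}{3}\right) = - \frac{y}{3}$)
$E{\left(s,L \right)} = - \frac{L}{3}$
$\left(-81 + g\right) E{\left(-3,-11 \right)} = \left(-81 - 123\right) \left(\left(- \frac{1}{3}\right) \left(-11\right)\right) = \left(-204\right) \frac{11}{3} = -748$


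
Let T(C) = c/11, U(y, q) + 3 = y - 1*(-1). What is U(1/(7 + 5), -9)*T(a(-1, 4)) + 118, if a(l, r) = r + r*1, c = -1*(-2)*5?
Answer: 7673/66 ≈ 116.26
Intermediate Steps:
c = 10 (c = 2*5 = 10)
U(y, q) = -2 + y (U(y, q) = -3 + (y - 1*(-1)) = -3 + (y + 1) = -3 + (1 + y) = -2 + y)
a(l, r) = 2*r (a(l, r) = r + r = 2*r)
T(C) = 10/11
U(1/(7 + 5), -9)*T(a(-1, 4)) + 118 = (-2 + 1/(7 + 5))*(10/11) + 118 = (-2 + 1/12)*(10/11) + 118 = -23/12*10/11 + 118 = -115/66 + 118 = 7673/66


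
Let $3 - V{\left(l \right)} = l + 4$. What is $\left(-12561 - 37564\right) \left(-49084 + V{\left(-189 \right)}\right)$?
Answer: $2450912000$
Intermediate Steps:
$V{\left(l \right)} = -1 - l$ ($V{\left(l \right)} = 3 - \left(l + 4\right) = 3 - \left(4 + l\right) = -1 - l$)
$\left(-12561 - 37564\right) \left(-49084 + V{\left(-189 \right)}\right) = \left(-12561 - 37564\right) \left(-49084 - -188\right) = - 50125 \left(-49084 + \left(-1 + 189\right)\right) = - 50125 \left(-49084 + 188\right) = \left(-50125\right) \left(-48896\right) = 2450912000$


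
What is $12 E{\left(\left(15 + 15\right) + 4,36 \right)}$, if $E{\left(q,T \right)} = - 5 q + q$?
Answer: $-1632$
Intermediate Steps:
$E{\left(q,T \right)} = - 4 q$
$12 E{\left(\left(15 + 15\right) + 4,36 \right)} = 12 \left(- 4 \left(\left(15 + 15\right) + 4\right)\right) = 12 \left(- 4 \left(30 + 4\right)\right) = 12 \left(\left(-4\right) 34\right) = 12 \left(-136\right) = -1632$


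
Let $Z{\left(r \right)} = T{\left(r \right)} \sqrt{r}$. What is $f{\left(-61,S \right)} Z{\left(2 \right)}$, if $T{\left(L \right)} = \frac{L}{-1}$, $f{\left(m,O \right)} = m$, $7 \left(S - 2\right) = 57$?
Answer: $122 \sqrt{2} \approx 172.53$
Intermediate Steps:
$S = \frac{71}{7}$ ($S = 2 + \frac{1}{7} \cdot 57 = 2 + \frac{57}{7} = \frac{71}{7} \approx 10.143$)
$T{\left(L \right)} = - L$ ($T{\left(L \right)} = L \left(-1\right) = - L$)
$Z{\left(r \right)} = - r^{\frac{3}{2}}$ ($Z{\left(r \right)} = - r \sqrt{r} = - r^{\frac{3}{2}}$)
$f{\left(-61,S \right)} Z{\left(2 \right)} = - 61 \left(- 2^{\frac{3}{2}}\right) = - 61 \left(- 2 \sqrt{2}\right) = 122 \sqrt{2}$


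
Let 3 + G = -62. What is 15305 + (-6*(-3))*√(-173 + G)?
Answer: 15305 + 18*I*√238 ≈ 15305.0 + 277.69*I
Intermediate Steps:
G = -65 (G = -3 - 62 = -65)
15305 + (-6*(-3))*√(-173 + G) = 15305 + (-6*(-3))*√(-173 - 65) = 15305 + 18*√(-238) = 15305 + 18*(I*√238) = 15305 + 18*I*√238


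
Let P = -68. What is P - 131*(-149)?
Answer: 19451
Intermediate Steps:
P - 131*(-149) = -68 - 131*(-149) = -68 + 19519 = 19451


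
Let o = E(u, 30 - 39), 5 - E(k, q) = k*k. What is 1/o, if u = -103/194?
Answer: 37636/177571 ≈ 0.21195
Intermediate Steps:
u = -103/194 (u = -103*1/194 = -103/194 ≈ -0.53093)
E(k, q) = 5 - k² (E(k, q) = 5 - k*k = 5 - k²)
o = 177571/37636 (o = 5 - (-103/194)² = 5 - 1*10609/37636 = 5 - 10609/37636 = 177571/37636 ≈ 4.7181)
1/o = 1/(177571/37636) = 37636/177571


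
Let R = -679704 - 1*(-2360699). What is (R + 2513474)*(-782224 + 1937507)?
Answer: 4845798729727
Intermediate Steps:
R = 1680995 (R = -679704 + 2360699 = 1680995)
(R + 2513474)*(-782224 + 1937507) = (1680995 + 2513474)*(-782224 + 1937507) = 4194469*1155283 = 4845798729727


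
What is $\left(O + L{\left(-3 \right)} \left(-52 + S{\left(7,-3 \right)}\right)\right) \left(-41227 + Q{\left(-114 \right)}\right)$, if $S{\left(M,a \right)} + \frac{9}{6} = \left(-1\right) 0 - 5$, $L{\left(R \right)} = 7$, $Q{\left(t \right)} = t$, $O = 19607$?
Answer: $- \frac{1587287695}{2} \approx -7.9364 \cdot 10^{8}$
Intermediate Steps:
$S{\left(M,a \right)} = - \frac{13}{2}$ ($S{\left(M,a \right)} = - \frac{3}{2} - 5 = - \frac{13}{2}$)
$\left(O + L{\left(-3 \right)} \left(-52 + S{\left(7,-3 \right)}\right)\right) \left(-41227 + Q{\left(-114 \right)}\right) = \left(19607 + 7 \left(-52 - \frac{13}{2}\right)\right) \left(-41227 - 114\right) = \left(19607 + 7 \left(- \frac{117}{2}\right)\right) \left(-41341\right) = \left(19607 - \frac{819}{2}\right) \left(-41341\right) = \frac{38395}{2} \left(-41341\right) = - \frac{1587287695}{2}$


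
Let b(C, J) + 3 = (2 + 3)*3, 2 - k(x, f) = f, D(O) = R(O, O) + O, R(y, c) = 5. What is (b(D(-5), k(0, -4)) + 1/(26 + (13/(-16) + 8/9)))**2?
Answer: 2043401616/14100025 ≈ 144.92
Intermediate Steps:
D(O) = 5 + O
k(x, f) = 2 - f
b(C, J) = 12 (b(C, J) = -3 + (2 + 3)*3 = -3 + 5*3 = -3 + 15 = 12)
(b(D(-5), k(0, -4)) + 1/(26 + (13/(-16) + 8/9)))**2 = (12 + 1/(26 + (13/(-16) + 8/9)))**2 = (12 + 1/(26 + (13*(-1/16) + 8*(1/9))))**2 = (12 + 1/(26 + (-13/16 + 8/9)))**2 = (12 + 1/(26 + 11/144))**2 = (12 + 1/(3755/144))**2 = (12 + 144/3755)**2 = (45204/3755)**2 = 2043401616/14100025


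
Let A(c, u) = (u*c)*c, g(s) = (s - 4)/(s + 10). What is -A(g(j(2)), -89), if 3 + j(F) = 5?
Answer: 89/36 ≈ 2.4722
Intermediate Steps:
j(F) = 2 (j(F) = -3 + 5 = 2)
g(s) = (-4 + s)/(10 + s)
A(c, u) = u*c² (A(c, u) = (c*u)*c = u*c²)
-A(g(j(2)), -89) = -(-89)*((-4 + 2)/(10 + 2))² = -(-89)*(-2/12)² = -(-89)*((1/12)*(-2))² = -(-89)*(-⅙)² = -(-89)/36 = -1*(-89/36) = 89/36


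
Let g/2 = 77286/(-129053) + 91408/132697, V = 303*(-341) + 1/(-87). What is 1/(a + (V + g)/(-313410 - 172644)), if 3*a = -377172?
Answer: -362078708636696409/45521906595831169754159 ≈ -7.9539e-6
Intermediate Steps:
a = -125724 (a = (1/3)*(-377172) = -125724)
V = -8989102/87 (V = -103323 - 1/87 = -8989102/87 ≈ -1.0332e+5)
g = 3081712564/17124945941 (g = 2*(77286/(-129053) + 91408/132697) = 2*(77286*(-1/129053) + 91408*(1/132697)) = 2*(-77286/129053 + 91408/132697) = 2*(1540856282/17124945941) = 3081712564/17124945941 ≈ 0.17995)
1/(a + (V + g)/(-313410 - 172644)) = 1/(-125724 + (-8989102/87 + 3081712564/17124945941)/(-313410 - 172644)) = 1/(-125724 - 153937617699141914/1489870296867/(-486054)) = 1/(-125724 - 153937617699141914/1489870296867*(-1/486054)) = 1/(-125724 + 76968808849570957/362078708636696409) = 1/(-45521906595831169754159/362078708636696409) = -362078708636696409/45521906595831169754159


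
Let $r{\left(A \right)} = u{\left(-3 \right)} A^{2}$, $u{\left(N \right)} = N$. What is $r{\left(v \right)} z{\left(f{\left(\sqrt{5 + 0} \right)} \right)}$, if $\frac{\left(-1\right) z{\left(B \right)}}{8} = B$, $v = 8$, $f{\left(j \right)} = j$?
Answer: $1536 \sqrt{5} \approx 3434.6$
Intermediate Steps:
$z{\left(B \right)} = - 8 B$
$r{\left(A \right)} = - 3 A^{2}$
$r{\left(v \right)} z{\left(f{\left(\sqrt{5 + 0} \right)} \right)} = - 3 \cdot 8^{2} \left(- 8 \sqrt{5 + 0}\right) = \left(-3\right) 64 \left(- 8 \sqrt{5}\right) = - 192 \left(- 8 \sqrt{5}\right) = 1536 \sqrt{5}$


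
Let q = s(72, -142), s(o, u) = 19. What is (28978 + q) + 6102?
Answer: 35099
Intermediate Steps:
q = 19
(28978 + q) + 6102 = (28978 + 19) + 6102 = 28997 + 6102 = 35099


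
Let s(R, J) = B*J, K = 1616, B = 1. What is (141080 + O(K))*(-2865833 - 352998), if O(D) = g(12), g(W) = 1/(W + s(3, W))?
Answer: -10898707478351/24 ≈ -4.5411e+11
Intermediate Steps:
s(R, J) = J (s(R, J) = 1*J = J)
g(W) = 1/(2*W) (g(W) = 1/(W + W) = 1/(2*W))
O(D) = 1/24 (O(D) = (1/2)/12 = (1/2)*(1/12) = 1/24)
(141080 + O(K))*(-2865833 - 352998) = (141080 + 1/24)*(-2865833 - 352998) = (3385921/24)*(-3218831) = -10898707478351/24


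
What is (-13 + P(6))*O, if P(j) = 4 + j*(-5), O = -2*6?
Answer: 468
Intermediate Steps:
O = -12
P(j) = 4 - 5*j
(-13 + P(6))*O = (-13 + (4 - 5*6))*(-12) = (-13 + (4 - 30))*(-12) = (-13 - 26)*(-12) = -39*(-12) = 468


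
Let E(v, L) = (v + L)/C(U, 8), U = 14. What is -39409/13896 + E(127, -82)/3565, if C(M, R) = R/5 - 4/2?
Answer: -28411277/9907848 ≈ -2.8676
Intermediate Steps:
C(M, R) = -2 + R/5 (C(M, R) = R*(⅕) - 4*½ = R/5 - 2 = -2 + R/5)
E(v, L) = -5*L/2 - 5*v/2 (E(v, L) = (v + L)/(-2 + (⅕)*8) = (L + v)/(-2 + 8/5) = (L + v)/(-⅖) = (L + v)*(-5/2) = -5*L/2 - 5*v/2)
-39409/13896 + E(127, -82)/3565 = -39409/13896 + (-5/2*(-82) - 5/2*127)/3565 = -39409*1/13896 + (205 - 635/2)*(1/3565) = -39409/13896 - 225/2*1/3565 = -39409/13896 - 45/1426 = -28411277/9907848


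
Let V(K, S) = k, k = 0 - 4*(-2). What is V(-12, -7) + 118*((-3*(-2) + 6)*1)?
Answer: 1424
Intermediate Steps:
k = 8 (k = 0 + 8 = 8)
V(K, S) = 8
V(-12, -7) + 118*((-3*(-2) + 6)*1) = 8 + 118*((-3*(-2) + 6)*1) = 8 + 118*((6 + 6)*1) = 8 + 118*(12*1) = 8 + 118*12 = 8 + 1416 = 1424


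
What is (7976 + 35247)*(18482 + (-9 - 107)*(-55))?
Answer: 1074610226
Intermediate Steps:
(7976 + 35247)*(18482 + (-9 - 107)*(-55)) = 43223*(18482 - 116*(-55)) = 43223*(18482 + 6380) = 43223*24862 = 1074610226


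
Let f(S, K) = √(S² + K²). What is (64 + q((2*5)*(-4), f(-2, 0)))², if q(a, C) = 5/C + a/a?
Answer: 18225/4 ≈ 4556.3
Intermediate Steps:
f(S, K) = √(K² + S²)
q(a, C) = 1 + 5/C (q(a, C) = 5/C + 1 = 1 + 5/C)
(64 + q((2*5)*(-4), f(-2, 0)))² = (64 + (5 + √(0² + (-2)²))/(√(0² + (-2)²)))² = (64 + (5 + √(0 + 4))/(√(0 + 4)))² = (64 + (5 + √4)/(√4))² = (64 + (5 + 2)/2)² = (64 + (½)*7)² = (64 + 7/2)² = (135/2)² = 18225/4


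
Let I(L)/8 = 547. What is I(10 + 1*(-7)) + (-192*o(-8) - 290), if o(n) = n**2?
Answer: -8202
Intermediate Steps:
I(L) = 4376 (I(L) = 8*547 = 4376)
I(10 + 1*(-7)) + (-192*o(-8) - 290) = 4376 + (-192*(-8)**2 - 290) = 4376 + (-192*64 - 290) = 4376 + (-12288 - 290) = 4376 - 12578 = -8202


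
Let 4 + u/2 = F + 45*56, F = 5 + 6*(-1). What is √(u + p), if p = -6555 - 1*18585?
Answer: I*√20110 ≈ 141.81*I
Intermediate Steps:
F = -1 (F = 5 - 6 = -1)
u = 5030 (u = -8 + 2*(-1 + 45*56) = -8 + 2*(-1 + 2520) = -8 + 2*2519 = -8 + 5038 = 5030)
p = -25140 (p = -6555 - 18585 = -25140)
√(u + p) = √(5030 - 25140) = √(-20110) = I*√20110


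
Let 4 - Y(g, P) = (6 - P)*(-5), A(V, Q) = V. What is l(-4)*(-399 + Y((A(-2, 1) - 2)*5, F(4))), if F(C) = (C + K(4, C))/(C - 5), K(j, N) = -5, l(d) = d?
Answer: 1480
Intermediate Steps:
F(C) = 1 (F(C) = (C - 5)/(C - 5) = (-5 + C)/(-5 + C) = 1)
Y(g, P) = 34 - 5*P (Y(g, P) = 4 - (6 - P)*(-5) = 4 - (-30 + 5*P) = 4 + (30 - 5*P) = 34 - 5*P)
l(-4)*(-399 + Y((A(-2, 1) - 2)*5, F(4))) = -4*(-399 + (34 - 5*1)) = -4*(-399 + (34 - 5)) = -4*(-399 + 29) = -4*(-370) = 1480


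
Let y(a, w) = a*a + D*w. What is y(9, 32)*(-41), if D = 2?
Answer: -5945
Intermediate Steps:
y(a, w) = a² + 2*w (y(a, w) = a*a + 2*w = a² + 2*w)
y(9, 32)*(-41) = (9² + 2*32)*(-41) = (81 + 64)*(-41) = 145*(-41) = -5945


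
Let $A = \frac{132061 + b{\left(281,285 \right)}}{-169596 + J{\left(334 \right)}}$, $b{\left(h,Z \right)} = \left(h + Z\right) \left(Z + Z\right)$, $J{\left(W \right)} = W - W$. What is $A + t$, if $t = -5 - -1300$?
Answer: $\frac{219172139}{169596} \approx 1292.3$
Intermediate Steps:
$t = 1295$ ($t = -5 + 1300 = 1295$)
$J{\left(W \right)} = 0$
$b{\left(h,Z \right)} = 2 Z \left(Z + h\right)$ ($b{\left(h,Z \right)} = \left(Z + h\right) 2 Z = 2 Z \left(Z + h\right)$)
$A = - \frac{454681}{169596}$ ($A = \frac{132061 + 2 \cdot 285 \left(285 + 281\right)}{-169596 + 0} = \frac{132061 + 2 \cdot 285 \cdot 566}{-169596} = \left(132061 + 322620\right) \left(- \frac{1}{169596}\right) = 454681 \left(- \frac{1}{169596}\right) = - \frac{454681}{169596} \approx -2.681$)
$A + t = - \frac{454681}{169596} + 1295 = \frac{219172139}{169596}$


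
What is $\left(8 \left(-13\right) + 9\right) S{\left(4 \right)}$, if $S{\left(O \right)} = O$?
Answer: $-380$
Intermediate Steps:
$\left(8 \left(-13\right) + 9\right) S{\left(4 \right)} = \left(8 \left(-13\right) + 9\right) 4 = \left(-104 + 9\right) 4 = \left(-95\right) 4 = -380$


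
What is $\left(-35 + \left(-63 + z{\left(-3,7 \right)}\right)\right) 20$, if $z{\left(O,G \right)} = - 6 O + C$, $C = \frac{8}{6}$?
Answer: $- \frac{4720}{3} \approx -1573.3$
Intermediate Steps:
$C = \frac{4}{3}$ ($C = 8 \cdot \frac{1}{6} = \frac{4}{3} \approx 1.3333$)
$z{\left(O,G \right)} = \frac{4}{3} - 6 O$ ($z{\left(O,G \right)} = - 6 O + \frac{4}{3} = \frac{4}{3} - 6 O$)
$\left(-35 + \left(-63 + z{\left(-3,7 \right)}\right)\right) 20 = \left(-35 + \left(-63 + \left(\frac{4}{3} - -18\right)\right)\right) 20 = \left(-35 + \left(-63 + \left(\frac{4}{3} + 18\right)\right)\right) 20 = \left(-35 + \left(-63 + \frac{58}{3}\right)\right) 20 = \left(-35 - \frac{131}{3}\right) 20 = \left(- \frac{236}{3}\right) 20 = - \frac{4720}{3}$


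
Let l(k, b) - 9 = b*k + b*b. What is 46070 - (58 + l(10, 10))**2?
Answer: -25219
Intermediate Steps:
l(k, b) = 9 + b**2 + b*k (l(k, b) = 9 + (b*k + b*b) = 9 + (b*k + b**2) = 9 + (b**2 + b*k) = 9 + b**2 + b*k)
46070 - (58 + l(10, 10))**2 = 46070 - (58 + (9 + 10**2 + 10*10))**2 = 46070 - (58 + (9 + 100 + 100))**2 = 46070 - (58 + 209)**2 = 46070 - 1*267**2 = 46070 - 1*71289 = 46070 - 71289 = -25219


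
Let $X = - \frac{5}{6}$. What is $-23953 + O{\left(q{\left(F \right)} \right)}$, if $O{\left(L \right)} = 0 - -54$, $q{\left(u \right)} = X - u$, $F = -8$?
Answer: $-23899$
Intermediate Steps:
$X = - \frac{5}{6}$ ($X = \left(-5\right) \frac{1}{6} = - \frac{5}{6} \approx -0.83333$)
$q{\left(u \right)} = - \frac{5}{6} - u$
$O{\left(L \right)} = 54$ ($O{\left(L \right)} = 0 + 54 = 54$)
$-23953 + O{\left(q{\left(F \right)} \right)} = -23953 + 54 = -23899$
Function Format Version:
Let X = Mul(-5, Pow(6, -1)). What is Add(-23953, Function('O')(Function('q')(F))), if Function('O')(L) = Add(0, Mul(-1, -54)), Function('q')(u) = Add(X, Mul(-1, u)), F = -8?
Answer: -23899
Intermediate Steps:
X = Rational(-5, 6) (X = Mul(-5, Rational(1, 6)) = Rational(-5, 6) ≈ -0.83333)
Function('q')(u) = Add(Rational(-5, 6), Mul(-1, u))
Function('O')(L) = 54 (Function('O')(L) = Add(0, 54) = 54)
Add(-23953, Function('O')(Function('q')(F))) = Add(-23953, 54) = -23899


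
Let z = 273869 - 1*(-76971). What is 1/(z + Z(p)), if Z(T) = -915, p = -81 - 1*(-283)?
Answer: 1/349925 ≈ 2.8578e-6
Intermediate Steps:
p = 202 (p = -81 + 283 = 202)
z = 350840 (z = 273869 + 76971 = 350840)
1/(z + Z(p)) = 1/(350840 - 915) = 1/349925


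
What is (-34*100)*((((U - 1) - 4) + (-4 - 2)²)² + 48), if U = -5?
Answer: -2461600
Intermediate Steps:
(-34*100)*((((U - 1) - 4) + (-4 - 2)²)² + 48) = (-34*100)*((((-5 - 1) - 4) + (-4 - 2)²)² + 48) = -3400*(((-6 - 4) + (-6)²)² + 48) = -3400*((-10 + 36)² + 48) = -3400*(26² + 48) = -3400*(676 + 48) = -3400*724 = -2461600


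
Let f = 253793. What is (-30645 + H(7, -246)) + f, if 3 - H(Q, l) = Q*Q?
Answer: 223102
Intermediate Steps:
H(Q, l) = 3 - Q**2 (H(Q, l) = 3 - Q*Q = 3 - Q**2)
(-30645 + H(7, -246)) + f = (-30645 + (3 - 1*7**2)) + 253793 = (-30645 + (3 - 1*49)) + 253793 = (-30645 + (3 - 49)) + 253793 = (-30645 - 46) + 253793 = -30691 + 253793 = 223102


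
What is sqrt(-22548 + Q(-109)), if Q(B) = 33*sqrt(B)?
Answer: sqrt(-22548 + 33*I*sqrt(109)) ≈ 1.147 + 150.16*I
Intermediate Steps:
sqrt(-22548 + Q(-109)) = sqrt(-22548 + 33*sqrt(-109)) = sqrt(-22548 + 33*(I*sqrt(109))) = sqrt(-22548 + 33*I*sqrt(109))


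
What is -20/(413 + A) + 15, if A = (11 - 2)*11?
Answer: 1915/128 ≈ 14.961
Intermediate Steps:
A = 99 (A = 9*11 = 99)
-20/(413 + A) + 15 = -20/(413 + 99) + 15 = -20/512 + 15 = (1/512)*(-20) + 15 = -5/128 + 15 = 1915/128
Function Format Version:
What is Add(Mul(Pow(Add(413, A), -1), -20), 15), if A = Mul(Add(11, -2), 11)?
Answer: Rational(1915, 128) ≈ 14.961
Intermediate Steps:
A = 99 (A = Mul(9, 11) = 99)
Add(Mul(Pow(Add(413, A), -1), -20), 15) = Add(Mul(Pow(Add(413, 99), -1), -20), 15) = Add(Mul(Pow(512, -1), -20), 15) = Add(Mul(Rational(1, 512), -20), 15) = Add(Rational(-5, 128), 15) = Rational(1915, 128)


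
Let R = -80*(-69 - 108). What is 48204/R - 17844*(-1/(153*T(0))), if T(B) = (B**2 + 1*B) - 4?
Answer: -1549793/60180 ≈ -25.753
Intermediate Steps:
T(B) = -4 + B + B**2 (T(B) = (B**2 + B) - 4 = (B + B**2) - 4 = -4 + B + B**2)
R = 14160 (R = -80*(-177) = 14160)
48204/R - 17844*(-1/(153*T(0))) = 48204/14160 - 17844*(-1/(153*(-4 + 0 + 0**2))) = 48204*(1/14160) - 17844*(-1/(153*(-4 + 0 + 0))) = 4017/1180 - 17844/(-17*(-4)*9) = 4017/1180 - 17844/(68*9) = 4017/1180 - 17844/612 = 4017/1180 - 17844*1/612 = 4017/1180 - 1487/51 = -1549793/60180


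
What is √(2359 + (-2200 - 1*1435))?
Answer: 2*I*√319 ≈ 35.721*I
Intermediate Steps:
√(2359 + (-2200 - 1*1435)) = √(2359 + (-2200 - 1435)) = √(2359 - 3635) = √(-1276) = 2*I*√319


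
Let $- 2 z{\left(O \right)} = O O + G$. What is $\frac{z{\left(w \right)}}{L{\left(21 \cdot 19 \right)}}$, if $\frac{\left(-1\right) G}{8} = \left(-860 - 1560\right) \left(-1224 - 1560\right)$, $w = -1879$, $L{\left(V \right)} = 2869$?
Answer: $\frac{50367599}{5738} \approx 8777.9$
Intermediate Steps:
$G = -53898240$ ($G = - 8 \left(-860 - 1560\right) \left(-1224 - 1560\right) = - 8 \left(\left(-2420\right) \left(-2784\right)\right) = \left(-8\right) 6737280 = -53898240$)
$z{\left(O \right)} = 26949120 - \frac{O^{2}}{2}$ ($z{\left(O \right)} = - \frac{O O - 53898240}{2} = - \frac{O^{2} - 53898240}{2} = - \frac{-53898240 + O^{2}}{2} = 26949120 - \frac{O^{2}}{2}$)
$\frac{z{\left(w \right)}}{L{\left(21 \cdot 19 \right)}} = \frac{26949120 - \frac{\left(-1879\right)^{2}}{2}}{2869} = \left(26949120 - \frac{3530641}{2}\right) \frac{1}{2869} = \frac{50367599}{2} \cdot \frac{1}{2869} = \frac{50367599}{5738}$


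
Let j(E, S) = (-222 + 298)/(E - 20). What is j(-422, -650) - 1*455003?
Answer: -100555701/221 ≈ -4.5500e+5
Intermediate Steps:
j(E, S) = 76/(-20 + E)
j(-422, -650) - 1*455003 = 76/(-20 - 422) - 1*455003 = 76/(-442) - 455003 = 76*(-1/442) - 455003 = -38/221 - 455003 = -100555701/221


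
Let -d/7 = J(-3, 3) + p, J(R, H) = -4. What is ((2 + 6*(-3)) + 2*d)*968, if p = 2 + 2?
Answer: -15488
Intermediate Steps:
p = 4
d = 0 (d = -7*(-4 + 4) = -7*0 = 0)
((2 + 6*(-3)) + 2*d)*968 = ((2 + 6*(-3)) + 2*0)*968 = ((2 - 18) + 0)*968 = (-16 + 0)*968 = -16*968 = -15488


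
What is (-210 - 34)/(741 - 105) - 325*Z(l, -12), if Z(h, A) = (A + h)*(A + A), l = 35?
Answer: 28524539/159 ≈ 1.7940e+5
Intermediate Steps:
Z(h, A) = 2*A*(A + h) (Z(h, A) = (A + h)*(2*A) = 2*A*(A + h))
(-210 - 34)/(741 - 105) - 325*Z(l, -12) = (-210 - 34)/(741 - 105) - 650*(-12)*(-12 + 35) = -244/636 - 650*(-12)*23 = -244*1/636 - 325*(-552) = -61/159 + 179400 = 28524539/159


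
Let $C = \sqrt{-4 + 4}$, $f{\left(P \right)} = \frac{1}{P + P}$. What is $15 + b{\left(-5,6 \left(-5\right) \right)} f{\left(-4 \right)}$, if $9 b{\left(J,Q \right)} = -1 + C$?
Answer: $\frac{1081}{72} \approx 15.014$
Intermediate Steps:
$f{\left(P \right)} = \frac{1}{2 P}$
$C = 0$ ($C = \sqrt{0} = 0$)
$b{\left(J,Q \right)} = - \frac{1}{9}$ ($b{\left(J,Q \right)} = \frac{-1 + 0}{9} = \frac{1}{9} \left(-1\right) = - \frac{1}{9}$)
$15 + b{\left(-5,6 \left(-5\right) \right)} f{\left(-4 \right)} = 15 - \frac{\frac{1}{2} \frac{1}{-4}}{9} = 15 - \frac{\frac{1}{2} \left(- \frac{1}{4}\right)}{9} = 15 - - \frac{1}{72} = 15 + \frac{1}{72} = \frac{1081}{72}$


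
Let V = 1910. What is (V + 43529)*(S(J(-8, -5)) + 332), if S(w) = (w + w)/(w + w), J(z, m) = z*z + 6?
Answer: 15131187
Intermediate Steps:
J(z, m) = 6 + z² (J(z, m) = z² + 6 = 6 + z²)
S(w) = 1 (S(w) = (2*w)/((2*w)) = (2*w)*(1/(2*w)) = 1)
(V + 43529)*(S(J(-8, -5)) + 332) = (1910 + 43529)*(1 + 332) = 45439*333 = 15131187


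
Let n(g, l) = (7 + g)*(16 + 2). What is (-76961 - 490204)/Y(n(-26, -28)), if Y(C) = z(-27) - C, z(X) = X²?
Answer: -189055/357 ≈ -529.57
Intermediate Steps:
n(g, l) = 126 + 18*g (n(g, l) = (7 + g)*18 = 126 + 18*g)
Y(C) = 729 - C (Y(C) = (-27)² - C = 729 - C)
(-76961 - 490204)/Y(n(-26, -28)) = (-76961 - 490204)/(729 - (126 + 18*(-26))) = -567165/(729 - (126 - 468)) = -567165/(729 - 1*(-342)) = -567165/(729 + 342) = -567165/1071 = -567165*1/1071 = -189055/357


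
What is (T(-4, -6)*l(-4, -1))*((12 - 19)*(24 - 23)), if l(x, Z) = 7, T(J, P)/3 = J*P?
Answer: -3528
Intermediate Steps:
T(J, P) = 3*J*P (T(J, P) = 3*(J*P) = 3*J*P)
(T(-4, -6)*l(-4, -1))*((12 - 19)*(24 - 23)) = ((3*(-4)*(-6))*7)*((12 - 19)*(24 - 23)) = (72*7)*(-7*1) = 504*(-7) = -3528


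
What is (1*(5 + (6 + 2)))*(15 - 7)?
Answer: 104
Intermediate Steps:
(1*(5 + (6 + 2)))*(15 - 7) = (1*(5 + 8))*8 = (1*13)*8 = 13*8 = 104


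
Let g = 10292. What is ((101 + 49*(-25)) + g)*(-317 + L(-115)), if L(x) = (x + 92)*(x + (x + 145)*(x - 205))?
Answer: 2045637504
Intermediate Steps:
L(x) = (92 + x)*(x + (-205 + x)*(145 + x)) (L(x) = (92 + x)*(x + (145 + x)*(-205 + x)) = (92 + x)*(x + (-205 + x)*(145 + x)))
((101 + 49*(-25)) + g)*(-317 + L(-115)) = ((101 + 49*(-25)) + 10292)*(-317 + (-2734700 + (-115)³ - 35153*(-115) + 33*(-115)²)) = ((101 - 1225) + 10292)*(-317 + (-2734700 - 1520875 + 4042595 + 33*13225)) = (-1124 + 10292)*(-317 + (-2734700 - 1520875 + 4042595 + 436425)) = 9168*(-317 + 223445) = 9168*223128 = 2045637504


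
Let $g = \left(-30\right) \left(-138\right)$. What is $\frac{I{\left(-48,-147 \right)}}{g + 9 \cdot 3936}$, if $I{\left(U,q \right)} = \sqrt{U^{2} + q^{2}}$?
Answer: $\frac{\sqrt{2657}}{13188} \approx 0.0039086$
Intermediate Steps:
$g = 4140$
$\frac{I{\left(-48,-147 \right)}}{g + 9 \cdot 3936} = \frac{\sqrt{\left(-48\right)^{2} + \left(-147\right)^{2}}}{4140 + 9 \cdot 3936} = \frac{\sqrt{2304 + 21609}}{4140 + 35424} = \frac{\sqrt{23913}}{39564} = 3 \sqrt{2657} \cdot \frac{1}{39564} = \frac{\sqrt{2657}}{13188}$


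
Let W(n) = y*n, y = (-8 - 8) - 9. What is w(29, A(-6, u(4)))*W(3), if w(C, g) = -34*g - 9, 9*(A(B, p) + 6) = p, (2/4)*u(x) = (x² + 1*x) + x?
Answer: -1025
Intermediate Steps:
u(x) = 2*x² + 4*x (u(x) = 2*((x² + 1*x) + x) = 2*((x² + x) + x) = 2*((x + x²) + x) = 2*(x² + 2*x) = 2*x² + 4*x)
y = -25 (y = -16 - 9 = -25)
A(B, p) = -6 + p/9
w(C, g) = -9 - 34*g
W(n) = -25*n
w(29, A(-6, u(4)))*W(3) = (-9 - 34*(-6 + (2*4*(2 + 4))/9))*(-25*3) = (-9 - 34*(-6 + (2*4*6)/9))*(-75) = (-9 - 34*(-6 + (⅑)*48))*(-75) = (-9 - 34*(-6 + 16/3))*(-75) = (-9 - 34*(-⅔))*(-75) = (-9 + 68/3)*(-75) = (41/3)*(-75) = -1025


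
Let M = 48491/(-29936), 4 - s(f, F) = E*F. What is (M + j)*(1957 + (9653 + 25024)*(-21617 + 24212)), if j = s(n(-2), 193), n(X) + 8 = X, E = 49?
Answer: -6367459252468307/7484 ≈ -8.5081e+11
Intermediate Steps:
n(X) = -8 + X
s(f, F) = 4 - 49*F
M = -48491/29936 (M = 48491*(-1/29936) = -48491/29936 ≈ -1.6198)
j = -9453 (j = 4 - 49*193 = 4 - 9457 = -9453)
(M + j)*(1957 + (9653 + 25024)*(-21617 + 24212)) = (-48491/29936 - 9453)*(1957 + (9653 + 25024)*(-21617 + 24212)) = -283033499*(1957 + 34677*2595)/29936 = -283033499*(1957 + 89986815)/29936 = -283033499/29936*89988772 = -6367459252468307/7484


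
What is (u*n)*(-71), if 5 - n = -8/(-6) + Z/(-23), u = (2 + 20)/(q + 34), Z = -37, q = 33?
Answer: -221804/4623 ≈ -47.978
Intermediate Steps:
u = 22/67 (u = (2 + 20)/(33 + 34) = 22/67 ≈ 0.32836)
n = 142/69 (n = 5 - (-8/(-6) - 37/(-23)) = 5 - (-8*(-⅙) - 37*(-1/23)) = 5 - (4/3 + 37/23) = 5 - 1*203/69 = 5 - 203/69 = 142/69 ≈ 2.0580)
(u*n)*(-71) = ((22/67)*(142/69))*(-71) = (3124/4623)*(-71) = -221804/4623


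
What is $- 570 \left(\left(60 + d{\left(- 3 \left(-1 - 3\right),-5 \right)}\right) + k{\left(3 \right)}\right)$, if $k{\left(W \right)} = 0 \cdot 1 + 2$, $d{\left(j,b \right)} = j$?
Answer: $-42180$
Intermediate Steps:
$k{\left(W \right)} = 2$ ($k{\left(W \right)} = 0 + 2 = 2$)
$- 570 \left(\left(60 + d{\left(- 3 \left(-1 - 3\right),-5 \right)}\right) + k{\left(3 \right)}\right) = - 570 \left(\left(60 - 3 \left(-1 - 3\right)\right) + 2\right) = - 570 \left(\left(60 - -12\right) + 2\right) = - 570 \left(\left(60 + 12\right) + 2\right) = - 570 \left(72 + 2\right) = \left(-570\right) 74 = -42180$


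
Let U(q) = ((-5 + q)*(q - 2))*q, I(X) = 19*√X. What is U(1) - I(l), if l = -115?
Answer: 4 - 19*I*√115 ≈ 4.0 - 203.75*I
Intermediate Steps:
U(q) = q*(-5 + q)*(-2 + q) (U(q) = ((-5 + q)*(-2 + q))*q = q*(-5 + q)*(-2 + q))
U(1) - I(l) = 1*(10 + 1² - 7*1) - 19*√(-115) = 1*(10 + 1 - 7) - 19*I*√115 = 1*4 - 19*I*√115 = 4 - 19*I*√115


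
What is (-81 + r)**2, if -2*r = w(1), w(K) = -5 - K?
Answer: 6084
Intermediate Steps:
r = 3 (r = -(-5 - 1*1)/2 = -(-5 - 1)/2 = -1/2*(-6) = 3)
(-81 + r)**2 = (-81 + 3)**2 = (-78)**2 = 6084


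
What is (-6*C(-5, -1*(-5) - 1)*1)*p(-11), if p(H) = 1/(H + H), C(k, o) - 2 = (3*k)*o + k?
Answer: -189/11 ≈ -17.182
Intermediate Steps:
C(k, o) = 2 + k + 3*k*o (C(k, o) = 2 + ((3*k)*o + k) = 2 + (3*k*o + k) = 2 + (k + 3*k*o) = 2 + k + 3*k*o)
p(H) = 1/(2*H)
(-6*C(-5, -1*(-5) - 1)*1)*p(-11) = (-6*(2 - 5 + 3*(-5)*(-1*(-5) - 1))*1)*((1/2)/(-11)) = (-6*(2 - 5 + 3*(-5)*(5 - 1))*1)*((1/2)*(-1/11)) = (-6*(2 - 5 + 3*(-5)*4)*1)*(-1/22) = (-6*(2 - 5 - 60)*1)*(-1/22) = (-6*(-63)*1)*(-1/22) = (378*1)*(-1/22) = 378*(-1/22) = -189/11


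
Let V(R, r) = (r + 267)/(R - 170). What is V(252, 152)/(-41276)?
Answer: -419/3384632 ≈ -0.00012379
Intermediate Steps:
V(R, r) = (267 + r)/(-170 + R)
V(252, 152)/(-41276) = ((267 + 152)/(-170 + 252))/(-41276) = (419/82)*(-1/41276) = -419/3384632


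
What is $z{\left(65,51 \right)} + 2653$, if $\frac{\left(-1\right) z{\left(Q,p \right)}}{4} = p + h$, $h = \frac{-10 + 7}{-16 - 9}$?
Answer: $\frac{61213}{25} \approx 2448.5$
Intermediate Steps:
$h = \frac{3}{25}$ ($h = - \frac{3}{-25} = \left(-3\right) \left(- \frac{1}{25}\right) = \frac{3}{25} \approx 0.12$)
$z{\left(Q,p \right)} = - \frac{12}{25} - 4 p$ ($z{\left(Q,p \right)} = - 4 \left(p + \frac{3}{25}\right) = - 4 \left(\frac{3}{25} + p\right) = - \frac{12}{25} - 4 p$)
$z{\left(65,51 \right)} + 2653 = \left(- \frac{12}{25} - 204\right) + 2653 = - \frac{5112}{25} + 2653 = \frac{61213}{25}$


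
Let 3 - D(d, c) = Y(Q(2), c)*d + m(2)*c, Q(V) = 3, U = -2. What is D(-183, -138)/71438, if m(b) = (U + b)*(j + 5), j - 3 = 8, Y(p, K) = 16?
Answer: 2931/71438 ≈ 0.041029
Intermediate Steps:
j = 11 (j = 3 + 8 = 11)
m(b) = -32 + 16*b (m(b) = (-2 + b)*(11 + 5) = (-2 + b)*16 = -32 + 16*b)
D(d, c) = 3 - 16*d (D(d, c) = 3 - (16*d + (-32 + 16*2)*c) = 3 - (16*d + (-32 + 32)*c) = 3 - (16*d + 0*c) = 3 - (16*d + 0) = 3 - 16*d)
D(-183, -138)/71438 = (3 - 16*(-183))/71438 = (3 + 2928)*(1/71438) = 2931*(1/71438) = 2931/71438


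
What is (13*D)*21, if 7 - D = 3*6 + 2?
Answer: -3549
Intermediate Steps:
D = -13 (D = 7 - (3*6 + 2) = 7 - (18 + 2) = 7 - 1*20 = 7 - 20 = -13)
(13*D)*21 = (13*(-13))*21 = -169*21 = -3549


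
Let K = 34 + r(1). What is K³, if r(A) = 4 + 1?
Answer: 59319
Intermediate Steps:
r(A) = 5
K = 39 (K = 34 + 5 = 39)
K³ = 39³ = 59319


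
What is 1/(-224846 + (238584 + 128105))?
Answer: 1/141843 ≈ 7.0500e-6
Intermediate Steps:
1/(-224846 + (238584 + 128105)) = 1/(-224846 + 366689) = 1/141843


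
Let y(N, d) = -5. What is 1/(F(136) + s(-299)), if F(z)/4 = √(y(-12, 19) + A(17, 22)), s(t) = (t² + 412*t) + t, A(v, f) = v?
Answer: -5681/193642534 - 2*√3/290463801 ≈ -2.9349e-5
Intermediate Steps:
s(t) = t² + 413*t
F(z) = 8*√3 (F(z) = 4*√(-5 + 17) = 4*√12 = 4*(2*√3) = 8*√3)
1/(F(136) + s(-299)) = 1/(8*√3 - 299*(413 - 299)) = 1/(8*√3 - 299*114) = 1/(8*√3 - 34086) = 1/(-34086 + 8*√3)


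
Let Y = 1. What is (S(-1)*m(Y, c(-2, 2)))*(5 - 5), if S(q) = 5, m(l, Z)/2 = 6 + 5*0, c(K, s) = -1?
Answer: 0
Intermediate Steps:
m(l, Z) = 12 (m(l, Z) = 2*(6 + 5*0) = 2*(6 + 0) = 2*6 = 12)
(S(-1)*m(Y, c(-2, 2)))*(5 - 5) = (5*12)*(5 - 5) = 60*0 = 0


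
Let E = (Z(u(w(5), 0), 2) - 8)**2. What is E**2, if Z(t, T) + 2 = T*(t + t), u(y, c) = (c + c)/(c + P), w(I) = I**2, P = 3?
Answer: 10000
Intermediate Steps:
u(y, c) = 2*c/(3 + c) (u(y, c) = (c + c)/(c + 3) = (2*c)/(3 + c) = 2*c/(3 + c))
Z(t, T) = -2 + 2*T*t (Z(t, T) = -2 + T*(t + t) = -2 + T*(2*t) = -2 + 2*T*t)
E = 100 (E = ((-2 + 2*2*(2*0/(3 + 0))) - 8)**2 = ((-2 + 2*2*(2*0/3)) - 8)**2 = ((-2 + 2*2*(2*0*(1/3))) - 8)**2 = ((-2 + 2*2*0) - 8)**2 = ((-2 + 0) - 8)**2 = (-2 - 8)**2 = (-10)**2 = 100)
E**2 = 100**2 = 10000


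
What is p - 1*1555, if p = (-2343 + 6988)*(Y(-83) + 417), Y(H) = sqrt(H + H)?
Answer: 1935410 + 4645*I*sqrt(166) ≈ 1.9354e+6 + 59847.0*I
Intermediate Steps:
Y(H) = sqrt(2)*sqrt(H) (Y(H) = sqrt(2*H) = sqrt(2)*sqrt(H))
p = 1936965 + 4645*I*sqrt(166) (p = (-2343 + 6988)*(sqrt(2)*sqrt(-83) + 417) = 4645*(sqrt(2)*(I*sqrt(83)) + 417) = 4645*(I*sqrt(166) + 417) = 4645*(417 + I*sqrt(166)) = 1936965 + 4645*I*sqrt(166) ≈ 1.937e+6 + 59847.0*I)
p - 1*1555 = (1936965 + 4645*I*sqrt(166)) - 1*1555 = (1936965 + 4645*I*sqrt(166)) - 1555 = 1935410 + 4645*I*sqrt(166)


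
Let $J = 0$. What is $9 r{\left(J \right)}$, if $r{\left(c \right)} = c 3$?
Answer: $0$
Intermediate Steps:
$r{\left(c \right)} = 3 c$
$9 r{\left(J \right)} = 9 \cdot 3 \cdot 0 = 9 \cdot 0 = 0$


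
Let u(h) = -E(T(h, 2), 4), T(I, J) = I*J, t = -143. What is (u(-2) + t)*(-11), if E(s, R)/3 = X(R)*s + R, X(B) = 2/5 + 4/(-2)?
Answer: 9581/5 ≈ 1916.2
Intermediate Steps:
X(B) = -8/5 (X(B) = 2*(⅕) + 4*(-½) = ⅖ - 2 = -8/5)
E(s, R) = 3*R - 24*s/5 (E(s, R) = 3*(-8*s/5 + R) = 3*(R - 8*s/5) = 3*R - 24*s/5)
u(h) = -12 + 48*h/5 (u(h) = -(3*4 - 24*h*2/5) = -(12 - 48*h/5) = -12 + 48*h/5)
(u(-2) + t)*(-11) = ((-12 + (48/5)*(-2)) - 143)*(-11) = ((-12 - 96/5) - 143)*(-11) = (-156/5 - 143)*(-11) = -871/5*(-11) = 9581/5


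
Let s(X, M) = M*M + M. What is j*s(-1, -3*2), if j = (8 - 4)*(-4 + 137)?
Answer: 15960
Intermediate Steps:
s(X, M) = M + M² (s(X, M) = M² + M = M + M²)
j = 532 (j = 4*133 = 532)
j*s(-1, -3*2) = 532*((-3*2)*(1 - 3*2)) = 532*(-6*(1 - 6)) = 532*(-6*(-5)) = 532*30 = 15960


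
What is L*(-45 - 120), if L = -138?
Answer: 22770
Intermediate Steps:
L*(-45 - 120) = -138*(-45 - 120) = -138*(-165) = 22770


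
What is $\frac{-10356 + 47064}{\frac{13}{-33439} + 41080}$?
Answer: $\frac{409159604}{457891369} \approx 0.89357$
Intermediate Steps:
$\frac{-10356 + 47064}{\frac{13}{-33439} + 41080} = \frac{36708}{13 \left(- \frac{1}{33439}\right) + 41080} = \frac{36708}{- \frac{13}{33439} + 41080} = \frac{36708}{\frac{1373674107}{33439}} = 36708 \cdot \frac{33439}{1373674107} = \frac{409159604}{457891369}$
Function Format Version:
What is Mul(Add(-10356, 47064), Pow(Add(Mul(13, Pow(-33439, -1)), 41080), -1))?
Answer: Rational(409159604, 457891369) ≈ 0.89357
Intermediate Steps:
Mul(Add(-10356, 47064), Pow(Add(Mul(13, Pow(-33439, -1)), 41080), -1)) = Mul(36708, Pow(Add(Mul(13, Rational(-1, 33439)), 41080), -1)) = Mul(36708, Pow(Add(Rational(-13, 33439), 41080), -1)) = Mul(36708, Pow(Rational(1373674107, 33439), -1)) = Mul(36708, Rational(33439, 1373674107)) = Rational(409159604, 457891369)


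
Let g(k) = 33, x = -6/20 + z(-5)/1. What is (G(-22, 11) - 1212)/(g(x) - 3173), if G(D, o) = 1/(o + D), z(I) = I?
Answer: 13333/34540 ≈ 0.38602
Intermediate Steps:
G(D, o) = 1/(D + o)
x = -53/10 (x = -6/20 - 5/1 = -6*1/20 - 5*1 = -3/10 - 5 = -53/10 ≈ -5.3000)
(G(-22, 11) - 1212)/(g(x) - 3173) = (1/(-22 + 11) - 1212)/(33 - 3173) = (1/(-11) - 1212)/(-3140) = (-1/11 - 1212)*(-1/3140) = -13333/11*(-1/3140) = 13333/34540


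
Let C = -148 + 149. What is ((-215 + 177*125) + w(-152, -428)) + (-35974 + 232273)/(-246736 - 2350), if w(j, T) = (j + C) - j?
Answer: 5457527047/249086 ≈ 21910.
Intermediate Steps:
C = 1
w(j, T) = 1 (w(j, T) = (j + 1) - j = (1 + j) - j = 1)
((-215 + 177*125) + w(-152, -428)) + (-35974 + 232273)/(-246736 - 2350) = ((-215 + 177*125) + 1) + (-35974 + 232273)/(-246736 - 2350) = ((-215 + 22125) + 1) + 196299/(-249086) = (21910 + 1) + 196299*(-1/249086) = 21911 - 196299/249086 = 5457527047/249086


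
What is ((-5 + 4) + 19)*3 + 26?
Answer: 80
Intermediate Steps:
((-5 + 4) + 19)*3 + 26 = (-1 + 19)*3 + 26 = 18*3 + 26 = 54 + 26 = 80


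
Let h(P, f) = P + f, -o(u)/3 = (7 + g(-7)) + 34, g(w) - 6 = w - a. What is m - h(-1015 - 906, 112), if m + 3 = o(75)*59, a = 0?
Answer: -5274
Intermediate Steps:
g(w) = 6 + w (g(w) = 6 + (w - 1*0) = 6 + (w + 0) = 6 + w)
o(u) = -120 (o(u) = -3*((7 + (6 - 7)) + 34) = -3*((7 - 1) + 34) = -3*(6 + 34) = -3*40 = -120)
m = -7083 (m = -3 - 120*59 = -3 - 7080 = -7083)
m - h(-1015 - 906, 112) = -7083 - ((-1015 - 906) + 112) = -7083 - (-1921 + 112) = -7083 - 1*(-1809) = -7083 + 1809 = -5274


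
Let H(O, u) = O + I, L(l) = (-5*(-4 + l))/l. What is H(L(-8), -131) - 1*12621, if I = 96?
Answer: -25065/2 ≈ -12533.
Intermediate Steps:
L(l) = (20 - 5*l)/l
H(O, u) = 96 + O (H(O, u) = O + 96 = 96 + O)
H(L(-8), -131) - 1*12621 = (96 + (-5 + 20/(-8))) - 1*12621 = (96 + (-5 + 20*(-⅛))) - 12621 = (96 + (-5 - 5/2)) - 12621 = (96 - 15/2) - 12621 = 177/2 - 12621 = -25065/2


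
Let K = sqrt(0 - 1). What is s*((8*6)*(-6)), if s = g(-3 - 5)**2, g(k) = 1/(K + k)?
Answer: -288/(8 - I)**2 ≈ -4.2944 - 1.0907*I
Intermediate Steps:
K = I (K = sqrt(-1) = I ≈ 1.0*I)
g(k) = 1/(I + k)
s = (-8 - I)**2/4225 (s = (1/(I + (-3 - 5)))**2 = (1/(I - 8))**2 = (1/(-8 + I))**2 = ((-8 - I)/65)**2 = (-8 - I)**2/4225 ≈ 0.014911 + 0.003787*I)
s*((8*6)*(-6)) = ((8 + I)**2/4225)*((8*6)*(-6)) = ((8 + I)**2/4225)*(48*(-6)) = ((8 + I)**2/4225)*(-288) = -288*(8 + I)**2/4225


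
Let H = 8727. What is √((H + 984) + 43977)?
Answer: 2*√13422 ≈ 231.71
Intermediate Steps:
√((H + 984) + 43977) = √((8727 + 984) + 43977) = √(9711 + 43977) = √53688 = 2*√13422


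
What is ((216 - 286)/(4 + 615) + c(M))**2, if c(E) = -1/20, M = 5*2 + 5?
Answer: 4076361/153264400 ≈ 0.026597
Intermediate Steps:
M = 15 (M = 10 + 5 = 15)
c(E) = -1/20 (c(E) = -1*1/20 = -1/20)
((216 - 286)/(4 + 615) + c(M))**2 = ((216 - 286)/(4 + 615) - 1/20)**2 = (-70/619 - 1/20)**2 = (-2019/12380)**2 = 4076361/153264400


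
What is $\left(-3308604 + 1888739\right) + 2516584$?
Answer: $1096719$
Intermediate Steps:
$\left(-3308604 + 1888739\right) + 2516584 = -1419865 + 2516584 = 1096719$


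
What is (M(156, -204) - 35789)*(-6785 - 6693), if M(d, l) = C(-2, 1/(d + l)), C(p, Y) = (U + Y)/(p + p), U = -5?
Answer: 46305333533/96 ≈ 4.8235e+8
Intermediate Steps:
C(p, Y) = (-5 + Y)/(2*p) (C(p, Y) = (-5 + Y)/(p + p) = (-5 + Y)/((2*p)) = (-5 + Y)*(1/(2*p)) = (-5 + Y)/(2*p))
M(d, l) = 5/4 - 1/(4*(d + l)) (M(d, l) = (½)*(-5 + 1/(d + l))/(-2) = (½)*(-½)*(-5 + 1/(d + l)) = 5/4 - 1/(4*(d + l)))
(M(156, -204) - 35789)*(-6785 - 6693) = ((-1 + 5*156 + 5*(-204))/(4*(156 - 204)) - 35789)*(-6785 - 6693) = ((¼)*(-1 + 780 - 1020)/(-48) - 35789)*(-13478) = ((¼)*(-1/48)*(-241) - 35789)*(-13478) = (241/192 - 35789)*(-13478) = -6871247/192*(-13478) = 46305333533/96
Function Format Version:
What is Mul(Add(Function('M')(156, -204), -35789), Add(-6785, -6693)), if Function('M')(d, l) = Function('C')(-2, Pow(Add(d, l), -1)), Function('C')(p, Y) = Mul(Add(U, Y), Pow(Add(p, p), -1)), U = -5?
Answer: Rational(46305333533, 96) ≈ 4.8235e+8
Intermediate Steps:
Function('C')(p, Y) = Mul(Rational(1, 2), Pow(p, -1), Add(-5, Y)) (Function('C')(p, Y) = Mul(Add(-5, Y), Pow(Add(p, p), -1)) = Mul(Add(-5, Y), Pow(Mul(2, p), -1)) = Mul(Add(-5, Y), Mul(Rational(1, 2), Pow(p, -1))) = Mul(Rational(1, 2), Pow(p, -1), Add(-5, Y)))
Function('M')(d, l) = Add(Rational(5, 4), Mul(Rational(-1, 4), Pow(Add(d, l), -1))) (Function('M')(d, l) = Mul(Rational(1, 2), Pow(-2, -1), Add(-5, Pow(Add(d, l), -1))) = Mul(Rational(1, 2), Rational(-1, 2), Add(-5, Pow(Add(d, l), -1))) = Add(Rational(5, 4), Mul(Rational(-1, 4), Pow(Add(d, l), -1))))
Mul(Add(Function('M')(156, -204), -35789), Add(-6785, -6693)) = Mul(Add(Mul(Rational(1, 4), Pow(Add(156, -204), -1), Add(-1, Mul(5, 156), Mul(5, -204))), -35789), Add(-6785, -6693)) = Mul(Add(Mul(Rational(1, 4), Pow(-48, -1), Add(-1, 780, -1020)), -35789), -13478) = Mul(Add(Mul(Rational(1, 4), Rational(-1, 48), -241), -35789), -13478) = Mul(Add(Rational(241, 192), -35789), -13478) = Mul(Rational(-6871247, 192), -13478) = Rational(46305333533, 96)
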